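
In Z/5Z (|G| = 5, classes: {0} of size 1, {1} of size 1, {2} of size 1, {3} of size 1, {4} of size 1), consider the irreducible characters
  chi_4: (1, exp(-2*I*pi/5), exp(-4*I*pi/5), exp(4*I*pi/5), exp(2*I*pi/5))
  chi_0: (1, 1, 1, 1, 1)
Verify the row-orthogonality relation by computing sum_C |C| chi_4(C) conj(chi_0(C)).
Sum = 0; so <chi_4, chi_0> = 0 (distinct irreducibles are orthogonal).

Working: Compute term by term over conjugacy classes (|C| * chi_4(C) * conj(chi_0(C))):
  1*(1)*conj(1) + 1*(exp(-2*I*pi/5))*conj(1) + 1*(exp(-4*I*pi/5))*conj(1) + 1*(exp(4*I*pi/5))*conj(1) + 1*(exp(2*I*pi/5))*conj(1)
  = (1) + (exp(-2*I*pi/5)) + (exp(-4*I*pi/5)) + (exp(4*I*pi/5)) + (exp(2*I*pi/5))
  = 0.
(Exp terms are combined using exp(i*s)*conj(exp(i*t)) = exp(i*(s-t)), and sums of them are collapsed using the identity that for every m > 1 the m distinct m-th roots of unity sum to 0, e.g. 1 + exp(2*I*pi/3) + exp(-2*I*pi/3) = 0.)
Dividing by |G| = 5 gives 0/5 = 0, matching the row-orthogonality relation <chi_4, chi_0> = [chi_4 = chi_0].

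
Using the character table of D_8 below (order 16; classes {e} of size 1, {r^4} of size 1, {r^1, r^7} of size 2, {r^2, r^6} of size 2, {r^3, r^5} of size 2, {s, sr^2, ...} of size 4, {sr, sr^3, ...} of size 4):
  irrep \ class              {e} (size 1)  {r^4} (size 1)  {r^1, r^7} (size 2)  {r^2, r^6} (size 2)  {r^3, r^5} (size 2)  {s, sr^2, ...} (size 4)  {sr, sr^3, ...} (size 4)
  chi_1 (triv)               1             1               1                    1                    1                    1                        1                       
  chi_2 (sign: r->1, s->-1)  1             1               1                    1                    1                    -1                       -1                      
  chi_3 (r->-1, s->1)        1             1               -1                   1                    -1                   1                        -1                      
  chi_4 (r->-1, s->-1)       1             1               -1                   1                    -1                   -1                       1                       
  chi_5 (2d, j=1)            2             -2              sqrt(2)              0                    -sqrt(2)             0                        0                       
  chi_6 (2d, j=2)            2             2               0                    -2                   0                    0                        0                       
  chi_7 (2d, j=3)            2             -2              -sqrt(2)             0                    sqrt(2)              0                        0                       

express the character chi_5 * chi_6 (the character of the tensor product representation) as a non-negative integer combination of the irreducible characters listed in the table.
chi_5 tensor chi_6 = chi_5 + chi_7 (all other irreducibles have multiplicity 0).

Explanation: The character of a tensor product is the pointwise product (chi_5 * chi_6)(C) = chi_5(C) * chi_6(C):
  {e}: (2)*(2), {r^4}: (-2)*(2), {r^1, r^7}: (sqrt(2))*(0), {r^2, r^6}: (0)*(-2), {r^3, r^5}: (-sqrt(2))*(0), {s, sr^2, ...}: (0)*(0), {sr, sr^3, ...}: (0)*(0)
so (chi_5 * chi_6) takes values
  {e} -> 4, {r^4} -> -4, {r^1, r^7} -> 0, {r^2, r^6} -> 0, {r^3, r^5} -> 0, {s, sr^2, ...} -> 0, {sr, sr^3, ...} -> 0.
Now take the inner product of this character with each irreducible chi from the table, <chi_5*chi_6, chi> = (1/16) sum_C |C| (chi_5*chi_6)(C) conj(chi(C)):
  <chi_5*chi_6, chi_1> = (1/16)[1*(4)*conj(1) + 1*(-4)*conj(1) + 2*(0)*conj(1) + 2*(0)*conj(1) + 2*(0)*conj(1) + 4*(0)*conj(1) + 4*(0)*conj(1)]
      = (1/16)[(4) + (-4) + (0) + (0) + (0) + (0) + (0)] = 0/16 = 0
  <chi_5*chi_6, chi_2> = (1/16)[1*(4)*conj(1) + 1*(-4)*conj(1) + 2*(0)*conj(1) + 2*(0)*conj(1) + 2*(0)*conj(1) + 4*(0)*conj(-1) + 4*(0)*conj(-1)]
      = (1/16)[(4) + (-4) + (0) + (0) + (0) + (0) + (0)] = 0/16 = 0
  <chi_5*chi_6, chi_3> = (1/16)[1*(4)*conj(1) + 1*(-4)*conj(1) + 2*(0)*conj(-1) + 2*(0)*conj(1) + 2*(0)*conj(-1) + 4*(0)*conj(1) + 4*(0)*conj(-1)]
      = (1/16)[(4) + (-4) + (0) + (0) + (0) + (0) + (0)] = 0/16 = 0
  <chi_5*chi_6, chi_4> = (1/16)[1*(4)*conj(1) + 1*(-4)*conj(1) + 2*(0)*conj(-1) + 2*(0)*conj(1) + 2*(0)*conj(-1) + 4*(0)*conj(-1) + 4*(0)*conj(1)]
      = (1/16)[(4) + (-4) + (0) + (0) + (0) + (0) + (0)] = 0/16 = 0
  <chi_5*chi_6, chi_5> = (1/16)[1*(4)*conj(2) + 1*(-4)*conj(-2) + 2*(0)*conj(sqrt(2)) + 2*(0)*conj(0) + 2*(0)*conj(-sqrt(2)) + 4*(0)*conj(0) + 4*(0)*conj(0)]
      = (1/16)[(8) + (8) + (0) + (0) + (0) + (0) + (0)] = 16/16 = 1
  <chi_5*chi_6, chi_6> = (1/16)[1*(4)*conj(2) + 1*(-4)*conj(2) + 2*(0)*conj(0) + 2*(0)*conj(-2) + 2*(0)*conj(0) + 4*(0)*conj(0) + 4*(0)*conj(0)]
      = (1/16)[(8) + (-8) + (0) + (0) + (0) + (0) + (0)] = 0/16 = 0
  <chi_5*chi_6, chi_7> = (1/16)[1*(4)*conj(2) + 1*(-4)*conj(-2) + 2*(0)*conj(-sqrt(2)) + 2*(0)*conj(0) + 2*(0)*conj(sqrt(2)) + 4*(0)*conj(0) + 4*(0)*conj(0)]
      = (1/16)[(8) + (8) + (0) + (0) + (0) + (0) + (0)] = 16/16 = 1
Hence the multiplicities are chi_5: 1, chi_7: 1. Dimension check: dim(chi_5)*dim(chi_6) = 2*2 = 4 and sum (mult * dim) = 1*2 + 1*2 = 4.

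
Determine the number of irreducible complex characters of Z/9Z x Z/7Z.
63

Working: The number of irreducible complex representations of a finite group equals its number of conjugacy classes. Z/9Z x Z/7Z is abelian of order 63, so every element is its own conjugacy class: 63 classes, so Z/9Z x Z/7Z (order 63) has exactly 63 irreducible complex representations.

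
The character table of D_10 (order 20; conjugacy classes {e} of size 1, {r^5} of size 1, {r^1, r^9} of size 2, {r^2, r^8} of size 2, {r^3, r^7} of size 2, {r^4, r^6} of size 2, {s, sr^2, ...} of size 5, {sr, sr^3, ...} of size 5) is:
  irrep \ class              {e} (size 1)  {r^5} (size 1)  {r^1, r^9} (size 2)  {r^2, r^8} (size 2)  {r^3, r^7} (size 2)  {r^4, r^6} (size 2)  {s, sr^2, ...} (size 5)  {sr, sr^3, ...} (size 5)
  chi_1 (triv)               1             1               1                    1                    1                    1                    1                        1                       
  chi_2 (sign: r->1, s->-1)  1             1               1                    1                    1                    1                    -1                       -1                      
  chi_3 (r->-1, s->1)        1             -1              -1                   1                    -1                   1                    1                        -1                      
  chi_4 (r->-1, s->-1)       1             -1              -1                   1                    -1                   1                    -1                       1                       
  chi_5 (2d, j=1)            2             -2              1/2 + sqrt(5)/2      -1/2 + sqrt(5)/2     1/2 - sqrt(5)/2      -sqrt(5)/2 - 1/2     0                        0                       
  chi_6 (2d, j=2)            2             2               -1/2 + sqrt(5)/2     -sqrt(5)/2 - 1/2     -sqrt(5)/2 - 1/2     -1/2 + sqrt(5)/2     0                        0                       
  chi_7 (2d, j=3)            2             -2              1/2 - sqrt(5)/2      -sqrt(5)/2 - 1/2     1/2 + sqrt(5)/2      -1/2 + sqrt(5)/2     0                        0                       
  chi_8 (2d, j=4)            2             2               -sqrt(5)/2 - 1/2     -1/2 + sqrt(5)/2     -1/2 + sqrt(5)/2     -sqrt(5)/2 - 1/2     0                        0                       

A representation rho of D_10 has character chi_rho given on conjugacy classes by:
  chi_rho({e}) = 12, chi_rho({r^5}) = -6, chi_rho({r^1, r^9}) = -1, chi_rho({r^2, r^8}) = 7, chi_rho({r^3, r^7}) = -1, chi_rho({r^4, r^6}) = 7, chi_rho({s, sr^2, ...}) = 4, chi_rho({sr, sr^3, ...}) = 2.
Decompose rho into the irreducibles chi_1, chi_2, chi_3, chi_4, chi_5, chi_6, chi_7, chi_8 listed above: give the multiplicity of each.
Multiplicities: chi_1: 3, chi_2: 0, chi_3: 3, chi_4: 2, chi_5: 1, chi_6: 0, chi_7: 1, chi_8: 0.

Reasoning: Use <chi_rho, chi> = (1/|G|) sum_C |C| * chi_rho(C) * conj(chi(C)) with |G| = 20 for each irreducible chi in the table:
  <chi_rho, chi_1> = (1/20)[1*(12)*conj(1) + 1*(-6)*conj(1) + 2*(-1)*conj(1) + 2*(7)*conj(1) + 2*(-1)*conj(1) + 2*(7)*conj(1) + 5*(4)*conj(1) + 5*(2)*conj(1)]
      = (1/20)[(12) + (-6) + (-2) + (14) + (-2) + (14) + (20) + (10)] = 60/20 = 3
  <chi_rho, chi_2> = (1/20)[1*(12)*conj(1) + 1*(-6)*conj(1) + 2*(-1)*conj(1) + 2*(7)*conj(1) + 2*(-1)*conj(1) + 2*(7)*conj(1) + 5*(4)*conj(-1) + 5*(2)*conj(-1)]
      = (1/20)[(12) + (-6) + (-2) + (14) + (-2) + (14) + (-20) + (-10)] = 0/20 = 0
  <chi_rho, chi_3> = (1/20)[1*(12)*conj(1) + 1*(-6)*conj(-1) + 2*(-1)*conj(-1) + 2*(7)*conj(1) + 2*(-1)*conj(-1) + 2*(7)*conj(1) + 5*(4)*conj(1) + 5*(2)*conj(-1)]
      = (1/20)[(12) + (6) + (2) + (14) + (2) + (14) + (20) + (-10)] = 60/20 = 3
  <chi_rho, chi_4> = (1/20)[1*(12)*conj(1) + 1*(-6)*conj(-1) + 2*(-1)*conj(-1) + 2*(7)*conj(1) + 2*(-1)*conj(-1) + 2*(7)*conj(1) + 5*(4)*conj(-1) + 5*(2)*conj(1)]
      = (1/20)[(12) + (6) + (2) + (14) + (2) + (14) + (-20) + (10)] = 40/20 = 2
  <chi_rho, chi_5> = (1/20)[1*(12)*conj(2) + 1*(-6)*conj(-2) + 2*(-1)*conj(1/2 + sqrt(5)/2) + 2*(7)*conj(-1/2 + sqrt(5)/2) + 2*(-1)*conj(1/2 - sqrt(5)/2) + 2*(7)*conj(-sqrt(5)/2 - 1/2) + 5*(4)*conj(0) + 5*(2)*conj(0)]
      = (1/20)[(24) + (12) + (-sqrt(5) - 1) + (-7 + 7*sqrt(5)) + (-1 + sqrt(5)) + (-7*sqrt(5) - 7) + (0) + (0)] = 20/20 = 1
  <chi_rho, chi_6> = (1/20)[1*(12)*conj(2) + 1*(-6)*conj(2) + 2*(-1)*conj(-1/2 + sqrt(5)/2) + 2*(7)*conj(-sqrt(5)/2 - 1/2) + 2*(-1)*conj(-sqrt(5)/2 - 1/2) + 2*(7)*conj(-1/2 + sqrt(5)/2) + 5*(4)*conj(0) + 5*(2)*conj(0)]
      = (1/20)[(24) + (-12) + (1 - sqrt(5)) + (-7*sqrt(5) - 7) + (1 + sqrt(5)) + (-7 + 7*sqrt(5)) + (0) + (0)] = 0/20 = 0
  <chi_rho, chi_7> = (1/20)[1*(12)*conj(2) + 1*(-6)*conj(-2) + 2*(-1)*conj(1/2 - sqrt(5)/2) + 2*(7)*conj(-sqrt(5)/2 - 1/2) + 2*(-1)*conj(1/2 + sqrt(5)/2) + 2*(7)*conj(-1/2 + sqrt(5)/2) + 5*(4)*conj(0) + 5*(2)*conj(0)]
      = (1/20)[(24) + (12) + (-1 + sqrt(5)) + (-7*sqrt(5) - 7) + (-sqrt(5) - 1) + (-7 + 7*sqrt(5)) + (0) + (0)] = 20/20 = 1
  <chi_rho, chi_8> = (1/20)[1*(12)*conj(2) + 1*(-6)*conj(2) + 2*(-1)*conj(-sqrt(5)/2 - 1/2) + 2*(7)*conj(-1/2 + sqrt(5)/2) + 2*(-1)*conj(-1/2 + sqrt(5)/2) + 2*(7)*conj(-sqrt(5)/2 - 1/2) + 5*(4)*conj(0) + 5*(2)*conj(0)]
      = (1/20)[(24) + (-12) + (1 + sqrt(5)) + (-7 + 7*sqrt(5)) + (1 - sqrt(5)) + (-7*sqrt(5) - 7) + (0) + (0)] = 0/20 = 0
Dimension check: dim(rho) = sum (mult * dim) = 3*1 + 0*1 + 3*1 + 2*1 + 1*2 + 0*2 + 1*2 + 0*2 = 12 = chi_rho(e) = 12.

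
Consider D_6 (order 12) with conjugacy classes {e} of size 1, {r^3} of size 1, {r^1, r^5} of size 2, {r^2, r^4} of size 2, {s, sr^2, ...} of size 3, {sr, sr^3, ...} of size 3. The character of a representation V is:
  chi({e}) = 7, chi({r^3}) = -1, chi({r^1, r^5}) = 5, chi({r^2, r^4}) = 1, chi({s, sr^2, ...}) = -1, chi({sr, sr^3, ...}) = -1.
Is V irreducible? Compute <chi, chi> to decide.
Not irreducible (reducible): <chi, chi> = 9 > 1.

Why: <chi, chi> = (1/|G|) sum_C |C| * |chi(C)|^2 = (1/12)[1*|7|^2 + 1*|-1|^2 + 2*|5|^2 + 2*|1|^2 + 3*|-1|^2 + 3*|-1|^2]
  = (1/12)[(49) + (1) + (50) + (2) + (3) + (3)] = 108/12 = 9.
A character is irreducible iff <chi, chi> = 1, so this representation is reducible.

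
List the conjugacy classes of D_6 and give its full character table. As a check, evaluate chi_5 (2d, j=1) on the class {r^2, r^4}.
Conjugacy classes: {e} of size 1, {r^3} of size 1, {r^1, r^5} of size 2, {r^2, r^4} of size 2, {s, sr^2, ...} of size 3, {sr, sr^3, ...} of size 3.
Character table:
  irrep \ class              {e} (size 1)  {r^3} (size 1)  {r^1, r^5} (size 2)  {r^2, r^4} (size 2)  {s, sr^2, ...} (size 3)  {sr, sr^3, ...} (size 3)
  chi_1 (triv)               1             1               1                    1                    1                        1                       
  chi_2 (sign: r->1, s->-1)  1             1               1                    1                    -1                       -1                      
  chi_3 (r->-1, s->1)        1             -1              -1                   1                    1                        -1                      
  chi_4 (r->-1, s->-1)       1             -1              -1                   1                    -1                       1                       
  chi_5 (2d, j=1)            2             -2              1                    -1                   0                        0                       
  chi_6 (2d, j=2)            2             2               -1                   -1                   0                        0                       

Spot check: chi_5 (2d, j=1) on {r^2, r^4} = -1.

Justification: D_6 has order 2*6 = 12 with 6 conjugacy classes, hence 6 irreducibles. Sum of squared dims 1 + 1 + 1 + 1 + 4 + 4 = 12 = |G|. Linear characters come from the abelianisation; the 2-dimensional irreps have character r^k -> 2*cos(2*pi*j*k/6), reflections -> 0.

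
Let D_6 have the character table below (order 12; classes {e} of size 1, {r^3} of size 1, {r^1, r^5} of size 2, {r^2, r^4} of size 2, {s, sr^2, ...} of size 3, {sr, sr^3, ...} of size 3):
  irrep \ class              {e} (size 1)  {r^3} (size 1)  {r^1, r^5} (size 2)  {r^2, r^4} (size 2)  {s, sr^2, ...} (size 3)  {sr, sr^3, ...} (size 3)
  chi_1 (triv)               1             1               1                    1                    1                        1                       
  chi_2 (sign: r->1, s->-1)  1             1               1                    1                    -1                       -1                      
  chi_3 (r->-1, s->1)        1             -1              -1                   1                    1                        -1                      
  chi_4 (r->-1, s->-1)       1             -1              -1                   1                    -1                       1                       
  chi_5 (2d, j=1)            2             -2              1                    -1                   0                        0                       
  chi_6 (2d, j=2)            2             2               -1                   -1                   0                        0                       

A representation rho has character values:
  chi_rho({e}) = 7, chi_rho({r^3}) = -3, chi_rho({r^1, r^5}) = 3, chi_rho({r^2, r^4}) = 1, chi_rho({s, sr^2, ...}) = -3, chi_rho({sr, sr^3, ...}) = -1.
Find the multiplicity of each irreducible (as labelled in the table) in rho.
Multiplicities: chi_1: 0, chi_2: 2, chi_3: 0, chi_4: 1, chi_5: 2, chi_6: 0.

Derivation: Use <chi_rho, chi> = (1/|G|) sum_C |C| * chi_rho(C) * conj(chi(C)) with |G| = 12 for each irreducible chi in the table:
  <chi_rho, chi_1> = (1/12)[1*(7)*conj(1) + 1*(-3)*conj(1) + 2*(3)*conj(1) + 2*(1)*conj(1) + 3*(-3)*conj(1) + 3*(-1)*conj(1)]
      = (1/12)[(7) + (-3) + (6) + (2) + (-9) + (-3)] = 0/12 = 0
  <chi_rho, chi_2> = (1/12)[1*(7)*conj(1) + 1*(-3)*conj(1) + 2*(3)*conj(1) + 2*(1)*conj(1) + 3*(-3)*conj(-1) + 3*(-1)*conj(-1)]
      = (1/12)[(7) + (-3) + (6) + (2) + (9) + (3)] = 24/12 = 2
  <chi_rho, chi_3> = (1/12)[1*(7)*conj(1) + 1*(-3)*conj(-1) + 2*(3)*conj(-1) + 2*(1)*conj(1) + 3*(-3)*conj(1) + 3*(-1)*conj(-1)]
      = (1/12)[(7) + (3) + (-6) + (2) + (-9) + (3)] = 0/12 = 0
  <chi_rho, chi_4> = (1/12)[1*(7)*conj(1) + 1*(-3)*conj(-1) + 2*(3)*conj(-1) + 2*(1)*conj(1) + 3*(-3)*conj(-1) + 3*(-1)*conj(1)]
      = (1/12)[(7) + (3) + (-6) + (2) + (9) + (-3)] = 12/12 = 1
  <chi_rho, chi_5> = (1/12)[1*(7)*conj(2) + 1*(-3)*conj(-2) + 2*(3)*conj(1) + 2*(1)*conj(-1) + 3*(-3)*conj(0) + 3*(-1)*conj(0)]
      = (1/12)[(14) + (6) + (6) + (-2) + (0) + (0)] = 24/12 = 2
  <chi_rho, chi_6> = (1/12)[1*(7)*conj(2) + 1*(-3)*conj(2) + 2*(3)*conj(-1) + 2*(1)*conj(-1) + 3*(-3)*conj(0) + 3*(-1)*conj(0)]
      = (1/12)[(14) + (-6) + (-6) + (-2) + (0) + (0)] = 0/12 = 0
Dimension check: dim(rho) = sum (mult * dim) = 0*1 + 2*1 + 0*1 + 1*1 + 2*2 + 0*2 = 7 = chi_rho(e) = 7.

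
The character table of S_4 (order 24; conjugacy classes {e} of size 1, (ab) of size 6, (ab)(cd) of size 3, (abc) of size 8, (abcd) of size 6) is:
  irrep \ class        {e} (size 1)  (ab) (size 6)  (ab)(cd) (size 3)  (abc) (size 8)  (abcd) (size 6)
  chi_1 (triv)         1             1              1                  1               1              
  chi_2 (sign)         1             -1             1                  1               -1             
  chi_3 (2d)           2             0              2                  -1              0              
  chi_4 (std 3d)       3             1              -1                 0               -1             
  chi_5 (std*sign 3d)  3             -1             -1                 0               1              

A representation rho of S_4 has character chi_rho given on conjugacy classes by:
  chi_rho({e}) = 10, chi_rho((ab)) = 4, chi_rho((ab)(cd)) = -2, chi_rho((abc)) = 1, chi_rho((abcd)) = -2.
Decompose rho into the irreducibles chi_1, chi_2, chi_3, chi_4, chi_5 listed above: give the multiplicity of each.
Multiplicities: chi_1: 1, chi_2: 0, chi_3: 0, chi_4: 3, chi_5: 0.

Details: Use <chi_rho, chi> = (1/|G|) sum_C |C| * chi_rho(C) * conj(chi(C)) with |G| = 24 for each irreducible chi in the table:
  <chi_rho, chi_1> = (1/24)[1*(10)*conj(1) + 6*(4)*conj(1) + 3*(-2)*conj(1) + 8*(1)*conj(1) + 6*(-2)*conj(1)]
      = (1/24)[(10) + (24) + (-6) + (8) + (-12)] = 24/24 = 1
  <chi_rho, chi_2> = (1/24)[1*(10)*conj(1) + 6*(4)*conj(-1) + 3*(-2)*conj(1) + 8*(1)*conj(1) + 6*(-2)*conj(-1)]
      = (1/24)[(10) + (-24) + (-6) + (8) + (12)] = 0/24 = 0
  <chi_rho, chi_3> = (1/24)[1*(10)*conj(2) + 6*(4)*conj(0) + 3*(-2)*conj(2) + 8*(1)*conj(-1) + 6*(-2)*conj(0)]
      = (1/24)[(20) + (0) + (-12) + (-8) + (0)] = 0/24 = 0
  <chi_rho, chi_4> = (1/24)[1*(10)*conj(3) + 6*(4)*conj(1) + 3*(-2)*conj(-1) + 8*(1)*conj(0) + 6*(-2)*conj(-1)]
      = (1/24)[(30) + (24) + (6) + (0) + (12)] = 72/24 = 3
  <chi_rho, chi_5> = (1/24)[1*(10)*conj(3) + 6*(4)*conj(-1) + 3*(-2)*conj(-1) + 8*(1)*conj(0) + 6*(-2)*conj(1)]
      = (1/24)[(30) + (-24) + (6) + (0) + (-12)] = 0/24 = 0
Dimension check: dim(rho) = sum (mult * dim) = 1*1 + 0*1 + 0*2 + 3*3 + 0*3 = 10 = chi_rho(e) = 10.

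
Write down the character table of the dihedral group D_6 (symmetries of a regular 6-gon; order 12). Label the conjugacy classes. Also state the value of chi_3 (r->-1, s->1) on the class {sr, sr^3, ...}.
Conjugacy classes: {e} of size 1, {r^3} of size 1, {r^1, r^5} of size 2, {r^2, r^4} of size 2, {s, sr^2, ...} of size 3, {sr, sr^3, ...} of size 3.
Character table:
  irrep \ class              {e} (size 1)  {r^3} (size 1)  {r^1, r^5} (size 2)  {r^2, r^4} (size 2)  {s, sr^2, ...} (size 3)  {sr, sr^3, ...} (size 3)
  chi_1 (triv)               1             1               1                    1                    1                        1                       
  chi_2 (sign: r->1, s->-1)  1             1               1                    1                    -1                       -1                      
  chi_3 (r->-1, s->1)        1             -1              -1                   1                    1                        -1                      
  chi_4 (r->-1, s->-1)       1             -1              -1                   1                    -1                       1                       
  chi_5 (2d, j=1)            2             -2              1                    -1                   0                        0                       
  chi_6 (2d, j=2)            2             2               -1                   -1                   0                        0                       

Spot check: chi_3 (r->-1, s->1) on {sr, sr^3, ...} = -1.

Why: D_6 has order 2*6 = 12 with 6 conjugacy classes, hence 6 irreducibles. Sum of squared dims 1 + 1 + 1 + 1 + 4 + 4 = 12 = |G|. Linear characters come from the abelianisation; the 2-dimensional irreps have character r^k -> 2*cos(2*pi*j*k/6), reflections -> 0.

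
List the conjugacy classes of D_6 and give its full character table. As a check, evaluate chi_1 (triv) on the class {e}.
Conjugacy classes: {e} of size 1, {r^3} of size 1, {r^1, r^5} of size 2, {r^2, r^4} of size 2, {s, sr^2, ...} of size 3, {sr, sr^3, ...} of size 3.
Character table:
  irrep \ class              {e} (size 1)  {r^3} (size 1)  {r^1, r^5} (size 2)  {r^2, r^4} (size 2)  {s, sr^2, ...} (size 3)  {sr, sr^3, ...} (size 3)
  chi_1 (triv)               1             1               1                    1                    1                        1                       
  chi_2 (sign: r->1, s->-1)  1             1               1                    1                    -1                       -1                      
  chi_3 (r->-1, s->1)        1             -1              -1                   1                    1                        -1                      
  chi_4 (r->-1, s->-1)       1             -1              -1                   1                    -1                       1                       
  chi_5 (2d, j=1)            2             -2              1                    -1                   0                        0                       
  chi_6 (2d, j=2)            2             2               -1                   -1                   0                        0                       

Spot check: chi_1 (triv) on {e} = 1.

Working: D_6 has order 2*6 = 12 with 6 conjugacy classes, hence 6 irreducibles. Sum of squared dims 1 + 1 + 1 + 1 + 4 + 4 = 12 = |G|. Linear characters come from the abelianisation; the 2-dimensional irreps have character r^k -> 2*cos(2*pi*j*k/6), reflections -> 0.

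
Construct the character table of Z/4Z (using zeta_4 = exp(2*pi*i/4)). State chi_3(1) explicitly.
Character table of Z/4Z (irreps indexed chi_0,...,chi_3 with chi_k(m) = zeta_4^(k*m), zeta_4 = exp(2*pi*i/4)):
  irrep \ class  {0} (size 1)  {1} (size 1)  {2} (size 1)  {3} (size 1)
  chi_0          1             1             1             1           
  chi_1          1             I             -1            -I          
  chi_2          1             -1            1             -1          
  chi_3          1             -I            -1            I           

Spot check: chi_3(1) = zeta_4^(3*1) = zeta_4^3 = -I.

Justification: Z/4Z is abelian, so all 4 irreducible complex representations are 1-dimensional. They are given by chi_k(m) = zeta_4^(k*m) for k = 0,...,3. Row orthogonality: sum_m chi_k(m) conj(chi_l(m)) = 4 * [k = l].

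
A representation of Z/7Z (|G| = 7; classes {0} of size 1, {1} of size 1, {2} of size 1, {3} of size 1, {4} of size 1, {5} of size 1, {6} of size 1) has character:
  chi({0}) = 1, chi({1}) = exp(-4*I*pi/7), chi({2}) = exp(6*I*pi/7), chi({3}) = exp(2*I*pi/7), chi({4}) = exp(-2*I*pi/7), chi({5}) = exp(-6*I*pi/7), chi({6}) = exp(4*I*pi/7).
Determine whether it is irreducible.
Irreducible: <chi, chi> = 1.

Derivation: <chi, chi> = (1/|G|) sum_C |C| * |chi(C)|^2 = (1/7)[1*|1|^2 + 1*|exp(-4*I*pi/7)|^2 + 1*|exp(6*I*pi/7)|^2 + 1*|exp(2*I*pi/7)|^2 + 1*|exp(-2*I*pi/7)|^2 + 1*|exp(-6*I*pi/7)|^2 + 1*|exp(4*I*pi/7)|^2]
  = (1/7)[(1) + (1) + (1) + (1) + (1) + (1) + (1)] = 7/7 = 1.
(Exp terms are combined using exp(i*s)*conj(exp(i*t)) = exp(i*(s-t)), and sums of them are collapsed using the identity that for every m > 1 the m distinct m-th roots of unity sum to 0, e.g. 1 + exp(2*I*pi/3) + exp(-2*I*pi/3) = 0.)
A character is irreducible iff <chi, chi> = 1, so this representation is irreducible.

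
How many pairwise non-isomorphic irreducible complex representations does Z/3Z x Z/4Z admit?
12

Details: The number of irreducible complex representations of a finite group equals its number of conjugacy classes. Z/3Z x Z/4Z is abelian of order 12, so every element is its own conjugacy class: 12 classes, so Z/3Z x Z/4Z (order 12) has exactly 12 irreducible complex representations.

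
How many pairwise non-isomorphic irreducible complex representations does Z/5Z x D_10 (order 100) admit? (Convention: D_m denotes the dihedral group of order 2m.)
40

Explanation: The number of irreducible complex representations of a finite group equals its number of conjugacy classes. For a direct product, #classes(G x H) = #classes(G) * #classes(H). Z/5Z has 5 classes (abelian), D_10 has 8 classes, so 5 * 8 = 40, so Z/5Z x D_10 (order 100) has exactly 40 irreducible complex representations.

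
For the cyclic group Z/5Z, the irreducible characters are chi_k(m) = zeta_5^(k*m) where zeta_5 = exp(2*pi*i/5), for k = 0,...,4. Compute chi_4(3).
chi_4(3) = zeta_5^12 = exp(4*I*pi/5)

chi_4(3) = zeta_5^(4*3) = zeta_5^12. Since zeta_5^5 = 1, this equals zeta_5^2 = exp(2*pi*i*2/5) = exp(4*I*pi/5).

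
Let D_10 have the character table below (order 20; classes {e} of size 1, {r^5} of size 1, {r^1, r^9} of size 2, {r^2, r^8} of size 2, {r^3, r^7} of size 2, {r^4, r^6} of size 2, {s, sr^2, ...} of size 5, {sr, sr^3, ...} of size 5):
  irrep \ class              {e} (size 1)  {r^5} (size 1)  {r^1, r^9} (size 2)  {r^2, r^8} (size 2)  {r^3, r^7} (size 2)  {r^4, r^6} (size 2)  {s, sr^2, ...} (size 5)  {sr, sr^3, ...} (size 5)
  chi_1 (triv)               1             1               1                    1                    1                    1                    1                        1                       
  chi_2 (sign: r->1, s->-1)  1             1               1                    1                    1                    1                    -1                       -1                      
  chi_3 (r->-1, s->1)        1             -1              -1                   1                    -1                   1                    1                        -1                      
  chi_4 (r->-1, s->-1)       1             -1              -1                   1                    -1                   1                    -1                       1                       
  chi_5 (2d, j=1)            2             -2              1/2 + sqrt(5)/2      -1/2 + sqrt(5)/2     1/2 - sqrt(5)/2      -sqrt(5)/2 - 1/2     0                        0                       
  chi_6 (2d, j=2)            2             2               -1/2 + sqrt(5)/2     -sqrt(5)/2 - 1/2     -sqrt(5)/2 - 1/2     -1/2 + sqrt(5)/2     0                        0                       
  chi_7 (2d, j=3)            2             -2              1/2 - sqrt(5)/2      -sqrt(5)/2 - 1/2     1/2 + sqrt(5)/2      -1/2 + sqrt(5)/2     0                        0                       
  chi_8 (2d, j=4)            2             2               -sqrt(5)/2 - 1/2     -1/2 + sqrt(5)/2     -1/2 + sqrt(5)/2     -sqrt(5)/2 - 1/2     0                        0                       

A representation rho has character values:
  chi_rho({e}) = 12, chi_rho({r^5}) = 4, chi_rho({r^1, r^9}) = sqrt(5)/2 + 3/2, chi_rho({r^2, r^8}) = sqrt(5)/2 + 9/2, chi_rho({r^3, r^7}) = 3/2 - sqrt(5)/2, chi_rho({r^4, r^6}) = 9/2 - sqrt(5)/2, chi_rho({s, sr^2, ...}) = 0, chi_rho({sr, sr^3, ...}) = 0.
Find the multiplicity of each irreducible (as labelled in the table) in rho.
Multiplicities: chi_1: 2, chi_2: 2, chi_3: 1, chi_4: 1, chi_5: 1, chi_6: 1, chi_7: 0, chi_8: 1.

Reasoning: Use <chi_rho, chi> = (1/|G|) sum_C |C| * chi_rho(C) * conj(chi(C)) with |G| = 20 for each irreducible chi in the table:
  <chi_rho, chi_1> = (1/20)[1*(12)*conj(1) + 1*(4)*conj(1) + 2*(sqrt(5)/2 + 3/2)*conj(1) + 2*(sqrt(5)/2 + 9/2)*conj(1) + 2*(3/2 - sqrt(5)/2)*conj(1) + 2*(9/2 - sqrt(5)/2)*conj(1) + 5*(0)*conj(1) + 5*(0)*conj(1)]
      = (1/20)[(12) + (4) + (sqrt(5) + 3) + (sqrt(5) + 9) + (3 - sqrt(5)) + (9 - sqrt(5)) + (0) + (0)] = 40/20 = 2
  <chi_rho, chi_2> = (1/20)[1*(12)*conj(1) + 1*(4)*conj(1) + 2*(sqrt(5)/2 + 3/2)*conj(1) + 2*(sqrt(5)/2 + 9/2)*conj(1) + 2*(3/2 - sqrt(5)/2)*conj(1) + 2*(9/2 - sqrt(5)/2)*conj(1) + 5*(0)*conj(-1) + 5*(0)*conj(-1)]
      = (1/20)[(12) + (4) + (sqrt(5) + 3) + (sqrt(5) + 9) + (3 - sqrt(5)) + (9 - sqrt(5)) + (0) + (0)] = 40/20 = 2
  <chi_rho, chi_3> = (1/20)[1*(12)*conj(1) + 1*(4)*conj(-1) + 2*(sqrt(5)/2 + 3/2)*conj(-1) + 2*(sqrt(5)/2 + 9/2)*conj(1) + 2*(3/2 - sqrt(5)/2)*conj(-1) + 2*(9/2 - sqrt(5)/2)*conj(1) + 5*(0)*conj(1) + 5*(0)*conj(-1)]
      = (1/20)[(12) + (-4) + (-3 - sqrt(5)) + (sqrt(5) + 9) + (-3 + sqrt(5)) + (9 - sqrt(5)) + (0) + (0)] = 20/20 = 1
  <chi_rho, chi_4> = (1/20)[1*(12)*conj(1) + 1*(4)*conj(-1) + 2*(sqrt(5)/2 + 3/2)*conj(-1) + 2*(sqrt(5)/2 + 9/2)*conj(1) + 2*(3/2 - sqrt(5)/2)*conj(-1) + 2*(9/2 - sqrt(5)/2)*conj(1) + 5*(0)*conj(-1) + 5*(0)*conj(1)]
      = (1/20)[(12) + (-4) + (-3 - sqrt(5)) + (sqrt(5) + 9) + (-3 + sqrt(5)) + (9 - sqrt(5)) + (0) + (0)] = 20/20 = 1
  <chi_rho, chi_5> = (1/20)[1*(12)*conj(2) + 1*(4)*conj(-2) + 2*(sqrt(5)/2 + 3/2)*conj(1/2 + sqrt(5)/2) + 2*(sqrt(5)/2 + 9/2)*conj(-1/2 + sqrt(5)/2) + 2*(3/2 - sqrt(5)/2)*conj(1/2 - sqrt(5)/2) + 2*(9/2 - sqrt(5)/2)*conj(-sqrt(5)/2 - 1/2) + 5*(0)*conj(0) + 5*(0)*conj(0)]
      = (1/20)[(24) + (-8) + (4 + 2*sqrt(5)) + (-2 + 4*sqrt(5)) + (4 - 2*sqrt(5)) + (-4*sqrt(5) - 2) + (0) + (0)] = 20/20 = 1
  <chi_rho, chi_6> = (1/20)[1*(12)*conj(2) + 1*(4)*conj(2) + 2*(sqrt(5)/2 + 3/2)*conj(-1/2 + sqrt(5)/2) + 2*(sqrt(5)/2 + 9/2)*conj(-sqrt(5)/2 - 1/2) + 2*(3/2 - sqrt(5)/2)*conj(-sqrt(5)/2 - 1/2) + 2*(9/2 - sqrt(5)/2)*conj(-1/2 + sqrt(5)/2) + 5*(0)*conj(0) + 5*(0)*conj(0)]
      = (1/20)[(24) + (8) + (1 + sqrt(5)) + (-5*sqrt(5) - 7) + (1 - sqrt(5)) + (-7 + 5*sqrt(5)) + (0) + (0)] = 20/20 = 1
  <chi_rho, chi_7> = (1/20)[1*(12)*conj(2) + 1*(4)*conj(-2) + 2*(sqrt(5)/2 + 3/2)*conj(1/2 - sqrt(5)/2) + 2*(sqrt(5)/2 + 9/2)*conj(-sqrt(5)/2 - 1/2) + 2*(3/2 - sqrt(5)/2)*conj(1/2 + sqrt(5)/2) + 2*(9/2 - sqrt(5)/2)*conj(-1/2 + sqrt(5)/2) + 5*(0)*conj(0) + 5*(0)*conj(0)]
      = (1/20)[(24) + (-8) + (-sqrt(5) - 1) + (-5*sqrt(5) - 7) + (-1 + sqrt(5)) + (-7 + 5*sqrt(5)) + (0) + (0)] = 0/20 = 0
  <chi_rho, chi_8> = (1/20)[1*(12)*conj(2) + 1*(4)*conj(2) + 2*(sqrt(5)/2 + 3/2)*conj(-sqrt(5)/2 - 1/2) + 2*(sqrt(5)/2 + 9/2)*conj(-1/2 + sqrt(5)/2) + 2*(3/2 - sqrt(5)/2)*conj(-1/2 + sqrt(5)/2) + 2*(9/2 - sqrt(5)/2)*conj(-sqrt(5)/2 - 1/2) + 5*(0)*conj(0) + 5*(0)*conj(0)]
      = (1/20)[(24) + (8) + (-2*sqrt(5) - 4) + (-2 + 4*sqrt(5)) + (-4 + 2*sqrt(5)) + (-4*sqrt(5) - 2) + (0) + (0)] = 20/20 = 1
Dimension check: dim(rho) = sum (mult * dim) = 2*1 + 2*1 + 1*1 + 1*1 + 1*2 + 1*2 + 0*2 + 1*2 = 12 = chi_rho(e) = 12.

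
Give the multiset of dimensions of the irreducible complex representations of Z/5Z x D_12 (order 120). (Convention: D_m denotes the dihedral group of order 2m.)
Dimensions: 1, 1, 1, 1, 1, 1, 1, 1, 1, 1, 1, 1, 1, 1, 1, 1, 1, 1, 1, 1, 2, 2, 2, 2, 2, 2, 2, 2, 2, 2, 2, 2, 2, 2, 2, 2, 2, 2, 2, 2, 2, 2, 2, 2, 2

Reasoning: There are 45 irreducibles (= number of conjugacy classes). Their dimensions d_i satisfy sum d_i^2 = |G| = 120: 1 + 1 + 1 + 1 + 1 + 1 + 1 + 1 + 1 + 1 + 1 + 1 + 1 + 1 + 1 + 1 + 1 + 1 + 1 + 1 + 4 + 4 + 4 + 4 + 4 + 4 + 4 + 4 + 4 + 4 + 4 + 4 + 4 + 4 + 4 + 4 + 4 + 4 + 4 + 4 + 4 + 4 + 4 + 4 + 4 = 120. (For the product with Z/5Z: each of the 5 1-dim characters of Z/5Z tensors with each irrep of D_12, giving 5 copies of each D_12-dimension.)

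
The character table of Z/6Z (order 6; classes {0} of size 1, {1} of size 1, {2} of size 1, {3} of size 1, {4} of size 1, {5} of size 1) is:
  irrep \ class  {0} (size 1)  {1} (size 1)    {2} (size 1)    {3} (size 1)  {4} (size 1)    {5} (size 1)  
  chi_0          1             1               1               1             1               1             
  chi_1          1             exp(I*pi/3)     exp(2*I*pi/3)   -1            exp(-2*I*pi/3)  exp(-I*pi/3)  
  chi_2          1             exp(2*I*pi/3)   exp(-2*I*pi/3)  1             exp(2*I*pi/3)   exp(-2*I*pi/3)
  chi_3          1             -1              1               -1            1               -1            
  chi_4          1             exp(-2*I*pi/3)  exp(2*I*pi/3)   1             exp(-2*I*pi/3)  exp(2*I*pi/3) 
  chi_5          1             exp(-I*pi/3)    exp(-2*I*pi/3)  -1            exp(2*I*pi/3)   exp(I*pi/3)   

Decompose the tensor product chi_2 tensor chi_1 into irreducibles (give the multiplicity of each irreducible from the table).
chi_2 tensor chi_1 = chi_3 (all other irreducibles have multiplicity 0).

Derivation: The character of a tensor product is the pointwise product (chi_2 * chi_1)(C) = chi_2(C) * chi_1(C):
  {0}: (1)*(1), {1}: (exp(2*I*pi/3))*(exp(I*pi/3)), {2}: (exp(-2*I*pi/3))*(exp(2*I*pi/3)), {3}: (1)*(-1), {4}: (exp(2*I*pi/3))*(exp(-2*I*pi/3)), {5}: (exp(-2*I*pi/3))*(exp(-I*pi/3))
so (chi_2 * chi_1) takes values
  {0} -> 1, {1} -> -1, {2} -> 1, {3} -> -1, {4} -> 1, {5} -> -1.
Now take the inner product of this character with each irreducible chi from the table, <chi_2*chi_1, chi> = (1/6) sum_C |C| (chi_2*chi_1)(C) conj(chi(C)):
  <chi_2*chi_1, chi_0> = (1/6)[1*(1)*conj(1) + 1*(-1)*conj(1) + 1*(1)*conj(1) + 1*(-1)*conj(1) + 1*(1)*conj(1) + 1*(-1)*conj(1)]
      = (1/6)[(1) + (-1) + (1) + (-1) + (1) + (-1)] = 0/6 = 0
  <chi_2*chi_1, chi_1> = (1/6)[1*(1)*conj(1) + 1*(-1)*conj(exp(I*pi/3)) + 1*(1)*conj(exp(2*I*pi/3)) + 1*(-1)*conj(-1) + 1*(1)*conj(exp(-2*I*pi/3)) + 1*(-1)*conj(exp(-I*pi/3))]
      = (1/6)[(1) + (-exp(-I*pi/3)) + (exp(-2*I*pi/3)) + (1) + (exp(2*I*pi/3)) + (-exp(I*pi/3))] = 0/6 = 0
  <chi_2*chi_1, chi_2> = (1/6)[1*(1)*conj(1) + 1*(-1)*conj(exp(2*I*pi/3)) + 1*(1)*conj(exp(-2*I*pi/3)) + 1*(-1)*conj(1) + 1*(1)*conj(exp(2*I*pi/3)) + 1*(-1)*conj(exp(-2*I*pi/3))]
      = (1/6)[(1) + (-exp(-2*I*pi/3)) + (exp(2*I*pi/3)) + (-1) + (exp(-2*I*pi/3)) + (-exp(2*I*pi/3))] = 0/6 = 0
  <chi_2*chi_1, chi_3> = (1/6)[1*(1)*conj(1) + 1*(-1)*conj(-1) + 1*(1)*conj(1) + 1*(-1)*conj(-1) + 1*(1)*conj(1) + 1*(-1)*conj(-1)]
      = (1/6)[(1) + (1) + (1) + (1) + (1) + (1)] = 6/6 = 1
  <chi_2*chi_1, chi_4> = (1/6)[1*(1)*conj(1) + 1*(-1)*conj(exp(-2*I*pi/3)) + 1*(1)*conj(exp(2*I*pi/3)) + 1*(-1)*conj(1) + 1*(1)*conj(exp(-2*I*pi/3)) + 1*(-1)*conj(exp(2*I*pi/3))]
      = (1/6)[(1) + (-exp(2*I*pi/3)) + (exp(-2*I*pi/3)) + (-1) + (exp(2*I*pi/3)) + (-exp(-2*I*pi/3))] = 0/6 = 0
  <chi_2*chi_1, chi_5> = (1/6)[1*(1)*conj(1) + 1*(-1)*conj(exp(-I*pi/3)) + 1*(1)*conj(exp(-2*I*pi/3)) + 1*(-1)*conj(-1) + 1*(1)*conj(exp(2*I*pi/3)) + 1*(-1)*conj(exp(I*pi/3))]
      = (1/6)[(1) + (-exp(I*pi/3)) + (exp(2*I*pi/3)) + (1) + (exp(-2*I*pi/3)) + (-exp(-I*pi/3))] = 0/6 = 0
(Exp terms are combined using exp(i*s)*conj(exp(i*t)) = exp(i*(s-t)), and sums of them are collapsed using the identity that for every m > 1 the m distinct m-th roots of unity sum to 0, e.g. 1 + exp(2*I*pi/3) + exp(-2*I*pi/3) = 0.)
Hence the multiplicities are chi_3: 1. Dimension check: dim(chi_2)*dim(chi_1) = 1*1 = 1 and sum (mult * dim) = 1*1 = 1.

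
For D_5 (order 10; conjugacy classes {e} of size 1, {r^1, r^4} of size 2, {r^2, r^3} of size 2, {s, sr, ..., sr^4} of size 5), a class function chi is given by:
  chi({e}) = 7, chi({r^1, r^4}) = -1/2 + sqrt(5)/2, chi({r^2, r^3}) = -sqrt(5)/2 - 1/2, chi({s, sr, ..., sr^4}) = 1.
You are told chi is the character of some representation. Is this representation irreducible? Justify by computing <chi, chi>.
Not irreducible (reducible): <chi, chi> = 6 > 1.

Derivation: <chi, chi> = (1/|G|) sum_C |C| * |chi(C)|^2 = (1/10)[1*|7|^2 + 2*|-1/2 + sqrt(5)/2|^2 + 2*|-sqrt(5)/2 - 1/2|^2 + 5*|1|^2]
  = (1/10)[(49) + (3 - sqrt(5)) + (sqrt(5) + 3) + (5)] = 60/10 = 6.
A character is irreducible iff <chi, chi> = 1, so this representation is reducible.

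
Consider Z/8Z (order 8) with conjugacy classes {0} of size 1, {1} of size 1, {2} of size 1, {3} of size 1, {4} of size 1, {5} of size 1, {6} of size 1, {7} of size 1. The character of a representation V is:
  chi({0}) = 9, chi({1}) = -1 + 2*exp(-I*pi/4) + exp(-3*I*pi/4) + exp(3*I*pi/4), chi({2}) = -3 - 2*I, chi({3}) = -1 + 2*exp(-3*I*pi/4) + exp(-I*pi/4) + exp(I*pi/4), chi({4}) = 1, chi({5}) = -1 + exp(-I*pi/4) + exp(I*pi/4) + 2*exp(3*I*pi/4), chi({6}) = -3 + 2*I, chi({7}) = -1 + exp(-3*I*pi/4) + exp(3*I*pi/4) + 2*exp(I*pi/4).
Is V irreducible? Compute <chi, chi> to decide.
Not irreducible (reducible): <chi, chi> = 15 > 1.

Why: <chi, chi> = (1/|G|) sum_C |C| * |chi(C)|^2 = (1/8)[1*|9|^2 + 1*|-1 + 2*exp(-I*pi/4) + exp(-3*I*pi/4) + exp(3*I*pi/4)|^2 + 1*|-3 - 2*I|^2 + 1*|-1 + 2*exp(-3*I*pi/4) + exp(-I*pi/4) + exp(I*pi/4)|^2 + 1*|1|^2 + 1*|-1 + exp(-I*pi/4) + exp(I*pi/4) + 2*exp(3*I*pi/4)|^2 + 1*|-3 + 2*I|^2 + 1*|-1 + exp(-3*I*pi/4) + exp(3*I*pi/4) + 2*exp(I*pi/4)|^2]
  = (1/8)[(81) + (3) + (13) + (3) + (1) + (3) + (13) + (3)] = 120/8 = 15.
(Exp terms are combined using exp(i*s)*conj(exp(i*t)) = exp(i*(s-t)), and sums of them are collapsed using the identity that for every m > 1 the m distinct m-th roots of unity sum to 0, e.g. 1 + exp(2*I*pi/3) + exp(-2*I*pi/3) = 0.)
A character is irreducible iff <chi, chi> = 1, so this representation is reducible.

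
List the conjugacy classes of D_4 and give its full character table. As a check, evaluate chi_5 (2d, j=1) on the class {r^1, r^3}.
Conjugacy classes: {e} of size 1, {r^2} of size 1, {r^1, r^3} of size 2, {s, sr^2, ...} of size 2, {sr, sr^3, ...} of size 2.
Character table:
  irrep \ class              {e} (size 1)  {r^2} (size 1)  {r^1, r^3} (size 2)  {s, sr^2, ...} (size 2)  {sr, sr^3, ...} (size 2)
  chi_1 (triv)               1             1               1                    1                        1                       
  chi_2 (sign: r->1, s->-1)  1             1               1                    -1                       -1                      
  chi_3 (r->-1, s->1)        1             1               -1                   1                        -1                      
  chi_4 (r->-1, s->-1)       1             1               -1                   -1                       1                       
  chi_5 (2d, j=1)            2             -2              0                    0                        0                       

Spot check: chi_5 (2d, j=1) on {r^1, r^3} = 0.

Why: D_4 has order 2*4 = 8 with 5 conjugacy classes, hence 5 irreducibles. Sum of squared dims 1 + 1 + 1 + 1 + 4 = 8 = |G|. Linear characters come from the abelianisation; the 2-dimensional irreps have character r^k -> 2*cos(2*pi*j*k/4), reflections -> 0.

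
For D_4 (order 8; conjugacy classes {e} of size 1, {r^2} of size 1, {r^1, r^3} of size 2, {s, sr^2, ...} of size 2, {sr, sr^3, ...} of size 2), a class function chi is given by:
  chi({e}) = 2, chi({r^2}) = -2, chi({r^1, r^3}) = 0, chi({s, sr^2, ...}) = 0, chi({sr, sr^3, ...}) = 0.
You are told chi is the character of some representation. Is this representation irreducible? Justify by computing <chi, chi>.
Irreducible: <chi, chi> = 1.

Solution. <chi, chi> = (1/|G|) sum_C |C| * |chi(C)|^2 = (1/8)[1*|2|^2 + 1*|-2|^2 + 2*|0|^2 + 2*|0|^2 + 2*|0|^2]
  = (1/8)[(4) + (4) + (0) + (0) + (0)] = 8/8 = 1.
A character is irreducible iff <chi, chi> = 1, so this representation is irreducible.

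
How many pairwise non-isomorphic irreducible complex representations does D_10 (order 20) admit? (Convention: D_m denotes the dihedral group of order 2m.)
8

Argument: The number of irreducible complex representations of a finite group equals its number of conjugacy classes. D_10 has 8 conjugacy classes (n/2 + 3 for n even), so D_10 (order 20) has exactly 8 irreducible complex representations.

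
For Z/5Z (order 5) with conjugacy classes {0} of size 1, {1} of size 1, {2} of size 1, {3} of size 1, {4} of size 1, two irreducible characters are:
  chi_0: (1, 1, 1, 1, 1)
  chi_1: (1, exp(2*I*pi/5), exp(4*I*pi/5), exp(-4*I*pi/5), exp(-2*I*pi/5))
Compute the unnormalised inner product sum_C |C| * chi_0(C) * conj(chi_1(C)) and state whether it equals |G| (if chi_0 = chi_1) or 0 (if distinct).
Sum = 0; so <chi_0, chi_1> = 0 (distinct irreducibles are orthogonal).

Derivation: Compute term by term over conjugacy classes (|C| * chi_0(C) * conj(chi_1(C))):
  1*(1)*conj(1) + 1*(1)*conj(exp(2*I*pi/5)) + 1*(1)*conj(exp(4*I*pi/5)) + 1*(1)*conj(exp(-4*I*pi/5)) + 1*(1)*conj(exp(-2*I*pi/5))
  = (1) + (exp(-2*I*pi/5)) + (exp(-4*I*pi/5)) + (exp(4*I*pi/5)) + (exp(2*I*pi/5))
  = 0.
(Exp terms are combined using exp(i*s)*conj(exp(i*t)) = exp(i*(s-t)), and sums of them are collapsed using the identity that for every m > 1 the m distinct m-th roots of unity sum to 0, e.g. 1 + exp(2*I*pi/3) + exp(-2*I*pi/3) = 0.)
Dividing by |G| = 5 gives 0/5 = 0, matching the row-orthogonality relation <chi_0, chi_1> = [chi_0 = chi_1].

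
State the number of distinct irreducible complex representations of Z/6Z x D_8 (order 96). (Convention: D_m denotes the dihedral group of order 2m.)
42

Solution. The number of irreducible complex representations of a finite group equals its number of conjugacy classes. For a direct product, #classes(G x H) = #classes(G) * #classes(H). Z/6Z has 6 classes (abelian), D_8 has 7 classes, so 6 * 7 = 42, so Z/6Z x D_8 (order 96) has exactly 42 irreducible complex representations.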